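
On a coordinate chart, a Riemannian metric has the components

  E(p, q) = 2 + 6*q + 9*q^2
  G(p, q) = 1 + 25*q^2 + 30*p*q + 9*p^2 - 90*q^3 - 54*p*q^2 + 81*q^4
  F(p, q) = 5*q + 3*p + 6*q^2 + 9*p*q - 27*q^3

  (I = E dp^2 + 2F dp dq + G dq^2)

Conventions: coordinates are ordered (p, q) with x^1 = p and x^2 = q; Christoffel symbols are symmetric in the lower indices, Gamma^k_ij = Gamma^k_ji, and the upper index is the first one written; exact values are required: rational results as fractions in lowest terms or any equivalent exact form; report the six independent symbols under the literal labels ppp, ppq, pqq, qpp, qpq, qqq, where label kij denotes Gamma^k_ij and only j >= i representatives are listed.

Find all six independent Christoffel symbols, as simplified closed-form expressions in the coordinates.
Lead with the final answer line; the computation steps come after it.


Answer: Gamma_ppp = 0, Gamma_ppq = (9*q + 3)/(9*p^2 - 54*p*q^2 + 30*p*q + 81*q^4 - 90*q^3 + 34*q^2 + 6*q + 2), Gamma_pqq = (-54*q^2 - 3*q + 5)/(9*p^2 - 54*p*q^2 + 30*p*q + 81*q^4 - 90*q^3 + 34*q^2 + 6*q + 2), Gamma_qpp = 0, Gamma_qpq = (9*p - 27*q^2 + 15*q)/(9*p^2 - 54*p*q^2 + 30*p*q + 81*q^4 - 90*q^3 + 34*q^2 + 6*q + 2), Gamma_qqq = (-54*p*q + 15*p + 162*q^3 - 135*q^2 + 25*q)/(9*p^2 - 54*p*q^2 + 30*p*q + 81*q^4 - 90*q^3 + 34*q^2 + 6*q + 2)

E = 2 + 6*q + 9*q^2; F = 5*q + 3*p + 6*q^2 + 9*p*q - 27*q^3; G = 1 + 25*q^2 + 30*p*q + 9*p^2 - 90*q^3 - 54*p*q^2 + 81*q^4
Gamma^k_ij = (1/2) g^{kl} (d_i g_jl + d_j g_il - d_l g_ij), with g^inv = (1/(EG-F^2)) [[G, -F], [-F, E]]
first partials: E_p = 0, E_q = 6 + 18*q, F_p = 3 + 9*q, F_q = 5 + 12*q + 9*p - 81*q^2, G_p = 30*q + 18*p - 54*q^2, G_q = 50*q + 30*p - 270*q^2 - 108*p*q + 324*q^3
D = EG - F^2 = 2 + 6*q + 34*q^2 + 30*p*q + 9*p^2 - 90*q^3 - 54*p*q^2 + 81*q^4
expanded: Gamma^p_pp = (G E_p - 2F F_p + F E_q)/(2D), Gamma^p_pq = (G E_q - F G_p)/(2D), Gamma^p_qq = (2G F_q - G G_p - F G_q)/(2D), Gamma^q_pp = (2E F_p - E E_q - F E_p)/(2D), Gamma^q_pq = (E G_p - F E_q)/(2D), Gamma^q_qq = (E G_q - 2F F_q + F G_p)/(2D); substitute and cancel common factors


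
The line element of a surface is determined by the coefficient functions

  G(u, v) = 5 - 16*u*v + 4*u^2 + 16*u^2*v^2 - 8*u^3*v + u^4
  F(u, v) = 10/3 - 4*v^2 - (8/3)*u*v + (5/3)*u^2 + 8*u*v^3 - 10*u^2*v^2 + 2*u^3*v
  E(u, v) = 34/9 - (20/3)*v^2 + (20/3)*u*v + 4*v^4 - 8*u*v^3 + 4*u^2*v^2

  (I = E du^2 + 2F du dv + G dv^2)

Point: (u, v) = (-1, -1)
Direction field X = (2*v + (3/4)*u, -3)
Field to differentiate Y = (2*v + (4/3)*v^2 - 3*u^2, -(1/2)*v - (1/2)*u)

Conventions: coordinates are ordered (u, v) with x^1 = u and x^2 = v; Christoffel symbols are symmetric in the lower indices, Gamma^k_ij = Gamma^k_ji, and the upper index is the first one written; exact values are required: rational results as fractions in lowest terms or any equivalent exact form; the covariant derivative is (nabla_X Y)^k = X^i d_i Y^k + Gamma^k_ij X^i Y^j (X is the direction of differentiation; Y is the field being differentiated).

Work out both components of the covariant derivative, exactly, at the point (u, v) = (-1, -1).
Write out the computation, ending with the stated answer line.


E = 34/9, F = -5/3, G = 2 at the point
E_u = -20/3, E_v = 20/3, F_u = 16/3, F_v = 14/3, G_u = -4, G_v = -8
EG - F^2 = 43/9;  g^inv = (9/43) * [[2, 5/3], [5/3, 34/9]]
first-kind symbols [ij,l] = (1/2)(d_i g_jl + d_j g_il - d_l g_ij): [uu,u] = E_u/2 = -10/3, [uu,v] = F_u - E_v/2 = 2, [uv,u] = E_v/2 = 10/3, [uv,v] = G_u/2 = -2, [vv,u] = F_v - G_u/2 = 20/3, [vv,v] = G_v/2 = -4
Gamma^u_ij = (G*[ij,u] - F*[ij,v])/(EG - F^2), Gamma^v_ij = (E*[ij,v] - F*[ij,u])/(EG - F^2)
Gamma_uuu = -30/43, Gamma_uuv = 30/43, Gamma_uvv = 60/43, Gamma_vuu = 18/43, Gamma_vuv = -18/43, Gamma_vvv = -36/43
X = (-11/4, -3), Y = (-11/3, 1) at the point

Answer: (nabla_X Y)^u = -1717/86, (nabla_X Y)^v = 2117/344


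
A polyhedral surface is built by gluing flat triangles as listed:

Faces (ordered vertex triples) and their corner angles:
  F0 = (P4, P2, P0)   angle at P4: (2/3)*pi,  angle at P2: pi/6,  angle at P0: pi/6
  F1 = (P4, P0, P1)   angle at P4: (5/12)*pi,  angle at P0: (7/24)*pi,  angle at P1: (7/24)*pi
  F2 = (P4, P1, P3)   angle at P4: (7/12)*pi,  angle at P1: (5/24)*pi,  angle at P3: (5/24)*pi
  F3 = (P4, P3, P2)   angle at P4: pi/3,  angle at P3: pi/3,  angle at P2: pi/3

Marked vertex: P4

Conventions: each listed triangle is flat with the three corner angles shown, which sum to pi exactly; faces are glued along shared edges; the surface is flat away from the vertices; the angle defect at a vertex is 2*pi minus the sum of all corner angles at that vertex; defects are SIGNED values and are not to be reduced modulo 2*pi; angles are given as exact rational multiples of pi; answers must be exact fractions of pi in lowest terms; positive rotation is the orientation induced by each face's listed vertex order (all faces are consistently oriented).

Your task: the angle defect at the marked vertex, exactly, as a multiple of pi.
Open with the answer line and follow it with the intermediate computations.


Answer: defect(P4) = 0

Sum of corner angles at P4: 2*pi
defect = 2*pi - 2*pi


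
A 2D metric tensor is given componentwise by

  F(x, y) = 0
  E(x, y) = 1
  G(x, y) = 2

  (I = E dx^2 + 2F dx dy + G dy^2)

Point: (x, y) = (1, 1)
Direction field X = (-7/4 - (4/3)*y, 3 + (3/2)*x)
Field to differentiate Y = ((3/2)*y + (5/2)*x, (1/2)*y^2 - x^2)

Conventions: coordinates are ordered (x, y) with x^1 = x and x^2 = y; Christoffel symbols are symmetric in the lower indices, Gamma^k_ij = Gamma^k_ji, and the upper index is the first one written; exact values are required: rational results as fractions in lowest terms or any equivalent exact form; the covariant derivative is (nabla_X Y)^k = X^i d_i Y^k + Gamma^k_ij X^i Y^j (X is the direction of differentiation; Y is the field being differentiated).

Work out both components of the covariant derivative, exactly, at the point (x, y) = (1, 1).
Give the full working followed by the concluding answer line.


E = 1, F = 0, G = 2 at the point
E_x = 0, E_y = 0, F_x = 0, F_y = 0, G_x = 0, G_y = 0
EG - F^2 = 2;  g^inv = (1/2) * [[2, 0], [0, 1]]
first-kind symbols [ij,l] = (1/2)(d_i g_jl + d_j g_il - d_l g_ij): [xx,x] = E_x/2 = 0, [xx,y] = F_x - E_y/2 = 0, [xy,x] = E_y/2 = 0, [xy,y] = G_x/2 = 0, [yy,x] = F_y - G_x/2 = 0, [yy,y] = G_y/2 = 0
Gamma^x_ij = (G*[ij,x] - F*[ij,y])/(EG - F^2), Gamma^y_ij = (E*[ij,y] - F*[ij,x])/(EG - F^2)
Gamma_xxx = 0, Gamma_xxy = 0, Gamma_xyy = 0, Gamma_yxx = 0, Gamma_yxy = 0, Gamma_yyy = 0
X = (-37/12, 9/2), Y = (4, -1/2) at the point

Answer: (nabla_X Y)^x = -23/24, (nabla_X Y)^y = 32/3


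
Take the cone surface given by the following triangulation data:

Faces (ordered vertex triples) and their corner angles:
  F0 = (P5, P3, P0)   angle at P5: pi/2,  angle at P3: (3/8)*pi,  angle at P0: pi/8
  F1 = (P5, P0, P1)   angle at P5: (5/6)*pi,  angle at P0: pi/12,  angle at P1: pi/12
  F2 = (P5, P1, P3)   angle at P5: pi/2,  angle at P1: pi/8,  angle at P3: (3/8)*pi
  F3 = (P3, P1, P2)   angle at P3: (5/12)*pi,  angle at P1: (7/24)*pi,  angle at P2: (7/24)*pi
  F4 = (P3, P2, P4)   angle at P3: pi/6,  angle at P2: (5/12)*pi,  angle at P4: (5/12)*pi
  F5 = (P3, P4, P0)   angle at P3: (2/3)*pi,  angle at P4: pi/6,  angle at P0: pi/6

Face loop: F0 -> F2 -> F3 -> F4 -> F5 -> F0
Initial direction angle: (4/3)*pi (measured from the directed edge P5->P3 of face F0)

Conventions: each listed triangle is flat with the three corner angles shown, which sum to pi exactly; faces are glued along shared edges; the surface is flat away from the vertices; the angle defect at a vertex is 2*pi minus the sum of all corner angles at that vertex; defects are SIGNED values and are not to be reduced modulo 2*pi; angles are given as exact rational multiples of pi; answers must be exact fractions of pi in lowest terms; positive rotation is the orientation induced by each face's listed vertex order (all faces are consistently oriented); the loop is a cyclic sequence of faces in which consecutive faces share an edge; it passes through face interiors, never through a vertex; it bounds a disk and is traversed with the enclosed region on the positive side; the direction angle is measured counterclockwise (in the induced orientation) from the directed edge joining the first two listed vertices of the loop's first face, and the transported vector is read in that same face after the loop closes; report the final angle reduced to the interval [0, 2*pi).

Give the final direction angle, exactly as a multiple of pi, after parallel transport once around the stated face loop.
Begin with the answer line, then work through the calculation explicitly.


Answer: final direction angle = (4/3)*pi

enclosed vertex P3: corner angles sum to 2*pi, defect = 2*pi - 2*pi = 0
the rotation equals the total enclosed defect, so the final angle is initial + defects (mod 2*pi)
final angle = (4/3)*pi + 0 = (4/3)*pi (mod 2*pi)


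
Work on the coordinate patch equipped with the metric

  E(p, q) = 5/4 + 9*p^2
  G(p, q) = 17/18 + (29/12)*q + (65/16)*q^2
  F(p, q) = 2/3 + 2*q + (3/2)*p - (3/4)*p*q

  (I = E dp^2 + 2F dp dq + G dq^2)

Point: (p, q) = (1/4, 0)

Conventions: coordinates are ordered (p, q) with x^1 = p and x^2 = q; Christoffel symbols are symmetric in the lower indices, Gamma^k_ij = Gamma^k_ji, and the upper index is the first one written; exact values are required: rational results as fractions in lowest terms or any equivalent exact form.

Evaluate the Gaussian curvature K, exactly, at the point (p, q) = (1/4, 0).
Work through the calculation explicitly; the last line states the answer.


E = 29/16, F = 25/24, G = 17/18, EG - F^2 = 361/576 at the point
E_p = 9/2, E_q = 0, F_p = 3/2, F_q = 29/16, G_p = 0, G_q = 29/12
E_qq = 0, F_pq = -3/4, G_pp = 0
K follows from Brioschi's formula, (det M1 - det M2)/(EG - F^2)^2.
M1 = [[-E_qq/2 + F_pq - G_pp/2, E_p/2, F_p - E_q/2], [F_q - G_p/2, E, F], [G_q/2, F, G]] = [[-3/4, 9/4, 3/2], [29/16, 29/16, 25/24], [29/24, 25/24, 17/18]]; det M1 = -373/192
M2 = [[0, E_q/2, G_p/2], [E_q/2, E, F], [G_p/2, F, G]] = [[0, 0, 0], [0, 29/16, 25/24], [0, 25/24, 17/18]]; det M2 = 0
det M1 - det M2 = -373/192; K = -373/192 / (361/576)^2 = -644544/130321

Answer: K = -644544/130321


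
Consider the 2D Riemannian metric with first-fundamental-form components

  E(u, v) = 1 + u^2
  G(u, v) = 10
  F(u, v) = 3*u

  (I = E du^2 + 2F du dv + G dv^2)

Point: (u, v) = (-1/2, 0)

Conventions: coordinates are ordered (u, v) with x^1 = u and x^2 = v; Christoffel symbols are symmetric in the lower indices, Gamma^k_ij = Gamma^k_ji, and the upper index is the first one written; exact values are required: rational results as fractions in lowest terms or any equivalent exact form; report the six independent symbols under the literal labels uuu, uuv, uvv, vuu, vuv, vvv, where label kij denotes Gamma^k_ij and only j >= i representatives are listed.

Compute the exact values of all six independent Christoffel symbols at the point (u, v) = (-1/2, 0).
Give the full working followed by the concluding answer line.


E = 5/4, F = -3/2, G = 10 at the point
E_u = -1, E_v = 0, F_u = 3, F_v = 0, G_u = 0, G_v = 0
EG - F^2 = 41/4;  g^inv = (4/41) * [[10, 3/2], [3/2, 5/4]]
first-kind symbols [ij,l] = (1/2)(d_i g_jl + d_j g_il - d_l g_ij): [uu,u] = E_u/2 = -1/2, [uu,v] = F_u - E_v/2 = 3, [uv,u] = E_v/2 = 0, [uv,v] = G_u/2 = 0, [vv,u] = F_v - G_u/2 = 0, [vv,v] = G_v/2 = 0
Gamma^u_ij = (G*[ij,u] - F*[ij,v])/(EG - F^2), Gamma^v_ij = (E*[ij,v] - F*[ij,u])/(EG - F^2)

Answer: Gamma_uuu = -2/41, Gamma_uuv = 0, Gamma_uvv = 0, Gamma_vuu = 12/41, Gamma_vuv = 0, Gamma_vvv = 0


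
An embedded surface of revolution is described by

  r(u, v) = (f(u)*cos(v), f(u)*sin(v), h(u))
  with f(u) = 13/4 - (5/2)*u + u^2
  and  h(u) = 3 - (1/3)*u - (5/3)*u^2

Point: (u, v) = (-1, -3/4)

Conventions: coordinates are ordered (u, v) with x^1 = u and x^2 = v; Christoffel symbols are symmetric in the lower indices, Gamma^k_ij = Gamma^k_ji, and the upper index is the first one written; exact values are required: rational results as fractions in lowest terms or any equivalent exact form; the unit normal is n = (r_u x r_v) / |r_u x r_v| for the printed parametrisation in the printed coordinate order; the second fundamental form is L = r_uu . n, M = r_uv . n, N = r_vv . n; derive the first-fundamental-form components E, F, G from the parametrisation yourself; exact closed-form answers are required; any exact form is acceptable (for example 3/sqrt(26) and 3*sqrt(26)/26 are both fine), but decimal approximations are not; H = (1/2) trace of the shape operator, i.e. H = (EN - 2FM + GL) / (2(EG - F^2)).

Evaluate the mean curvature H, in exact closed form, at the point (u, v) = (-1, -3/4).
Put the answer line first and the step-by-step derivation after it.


Answer: H = 88*sqrt(13)/4563

f = 27/4, f' = -9/2, f'' = 2, h' = 3, h'' = -10/3
E = 117/4, F = 0, G = 729/16; answer radicand W^2 = 117/4
unnormalised second-form numerators: l = 9, m = 0, n = 81/4; L = l/sqrt(117/4), and similarly M = m/sqrt(W^2), N = n/sqrt(W^2)
H = (E*n - 2*F*m + G*l) / (2*(EG - F^2)*sqrt(W^2)); E*n - 2*F*m + G*l = 8019/8, EG - F^2 = 85293/64, so H = (44/117)/sqrt(117/4)


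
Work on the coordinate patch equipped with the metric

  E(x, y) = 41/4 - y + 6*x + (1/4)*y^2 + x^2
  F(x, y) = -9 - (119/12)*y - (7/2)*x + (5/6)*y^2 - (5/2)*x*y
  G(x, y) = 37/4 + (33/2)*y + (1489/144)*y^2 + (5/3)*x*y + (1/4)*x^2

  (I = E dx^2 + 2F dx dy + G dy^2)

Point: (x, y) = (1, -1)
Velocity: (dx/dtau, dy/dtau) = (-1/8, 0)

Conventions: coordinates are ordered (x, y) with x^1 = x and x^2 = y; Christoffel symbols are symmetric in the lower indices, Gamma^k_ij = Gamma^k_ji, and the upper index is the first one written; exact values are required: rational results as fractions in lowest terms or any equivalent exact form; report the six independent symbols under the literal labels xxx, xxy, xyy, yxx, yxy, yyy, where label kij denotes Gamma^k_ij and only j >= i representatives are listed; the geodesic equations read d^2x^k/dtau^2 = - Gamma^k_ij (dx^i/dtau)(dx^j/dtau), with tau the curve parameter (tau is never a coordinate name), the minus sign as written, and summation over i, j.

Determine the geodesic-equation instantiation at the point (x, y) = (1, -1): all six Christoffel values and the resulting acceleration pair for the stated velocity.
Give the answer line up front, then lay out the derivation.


Answer: Gamma_xxx = 1982/8755, Gamma_xxy = -471/17510, Gamma_xyy = -12471/17510, Gamma_yxx = -2196/8755, Gamma_yxy = -2946/8755, Gamma_yyy = -3781/8755; accelerations (d^2x/dtau^2, d^2y/dtau^2) = (-991/280160, 549/140080)

E = 37/2, F = 3/4, G = 241/144 at the point
E_x = 8, E_y = -3/2, F_x = -1, F_y = -169/12, G_x = -7/6, G_y = -181/72
EG - F^2 = 8755/288;  g^inv = (288/8755) * [[241/144, -3/4], [-3/4, 37/2]]
first-kind symbols [ij,l] = (1/2)(d_i g_jl + d_j g_il - d_l g_ij): [xx,x] = E_x/2 = 4, [xx,y] = F_x - E_y/2 = -1/4, [xy,x] = E_y/2 = -3/4, [xy,y] = G_x/2 = -7/12, [yy,x] = F_y - G_x/2 = -27/2, [yy,y] = G_y/2 = -181/144
Gamma^x_ij = (G*[ij,x] - F*[ij,y])/(EG - F^2), Gamma^y_ij = (E*[ij,y] - F*[ij,x])/(EG - F^2)
Gamma_xxx = 1982/8755, Gamma_xxy = -471/17510, Gamma_xyy = -12471/17510, Gamma_yxx = -2196/8755, Gamma_yxy = -2946/8755, Gamma_yyy = -3781/8755
d^2x/dtau^2 = -(Gamma_xxx*(-1/8)^2 + 2*Gamma_xxy*(-1/8)*(0) + Gamma_xyy*(0)^2) = -991/280160
d^2y/dtau^2 = -(Gamma_yxx*(-1/8)^2 + 2*Gamma_yxy*(-1/8)*(0) + Gamma_yyy*(0)^2) = 549/140080


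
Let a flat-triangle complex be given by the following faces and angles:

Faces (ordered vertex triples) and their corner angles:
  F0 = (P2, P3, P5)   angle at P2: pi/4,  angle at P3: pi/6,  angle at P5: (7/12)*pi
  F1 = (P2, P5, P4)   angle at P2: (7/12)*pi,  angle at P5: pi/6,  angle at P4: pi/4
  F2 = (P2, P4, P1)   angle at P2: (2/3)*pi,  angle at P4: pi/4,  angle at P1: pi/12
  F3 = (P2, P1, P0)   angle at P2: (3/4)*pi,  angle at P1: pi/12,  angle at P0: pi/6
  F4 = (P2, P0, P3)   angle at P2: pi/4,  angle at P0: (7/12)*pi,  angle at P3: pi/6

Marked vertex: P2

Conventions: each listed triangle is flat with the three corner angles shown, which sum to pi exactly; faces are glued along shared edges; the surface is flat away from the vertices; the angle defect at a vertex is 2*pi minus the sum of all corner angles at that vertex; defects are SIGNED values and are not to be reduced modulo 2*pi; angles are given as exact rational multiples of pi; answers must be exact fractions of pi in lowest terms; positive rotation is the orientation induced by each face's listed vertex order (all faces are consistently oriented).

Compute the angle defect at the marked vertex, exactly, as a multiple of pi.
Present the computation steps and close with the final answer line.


Sum of corner angles at P2: (5/2)*pi
defect = 2*pi - (5/2)*pi

Answer: defect(P2) = -pi/2


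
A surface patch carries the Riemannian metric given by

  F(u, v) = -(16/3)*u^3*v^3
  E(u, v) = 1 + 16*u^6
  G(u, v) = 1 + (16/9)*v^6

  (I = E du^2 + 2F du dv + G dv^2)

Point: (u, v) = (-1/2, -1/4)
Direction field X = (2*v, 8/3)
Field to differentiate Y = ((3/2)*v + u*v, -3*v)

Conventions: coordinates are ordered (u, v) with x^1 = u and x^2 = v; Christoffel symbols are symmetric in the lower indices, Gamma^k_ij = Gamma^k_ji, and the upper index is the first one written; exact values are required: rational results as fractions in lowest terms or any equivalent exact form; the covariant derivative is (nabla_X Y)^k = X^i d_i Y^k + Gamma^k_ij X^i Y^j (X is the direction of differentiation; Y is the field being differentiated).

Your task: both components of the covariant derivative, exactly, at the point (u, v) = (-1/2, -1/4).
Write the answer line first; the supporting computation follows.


Answer: (nabla_X Y)^u = 196483/69144, (nabla_X Y)^v = -23054/2881

E = 5/4, F = -1/96, G = 2305/2304 at the point
E_u = -3, E_v = 0, F_u = 1/16, F_v = 1/8, G_u = 0, G_v = -1/96
EG - F^2 = 2881/2304;  g^inv = (2304/2881) * [[2305/2304, 1/96], [1/96, 5/4]]
first-kind symbols [ij,l] = (1/2)(d_i g_jl + d_j g_il - d_l g_ij): [uu,u] = E_u/2 = -3/2, [uu,v] = F_u - E_v/2 = 1/16, [uv,u] = E_v/2 = 0, [uv,v] = G_u/2 = 0, [vv,u] = F_v - G_u/2 = 1/8, [vv,v] = G_v/2 = -1/192
Gamma^u_ij = (G*[ij,u] - F*[ij,v])/(EG - F^2), Gamma^v_ij = (E*[ij,v] - F*[ij,u])/(EG - F^2)
Gamma_uuu = -3456/2881, Gamma_uuv = 0, Gamma_uvv = 288/2881, Gamma_vuu = 144/2881, Gamma_vuv = 0, Gamma_vvv = -12/2881
X = (-1/2, 8/3), Y = (-1/4, 3/4) at the point


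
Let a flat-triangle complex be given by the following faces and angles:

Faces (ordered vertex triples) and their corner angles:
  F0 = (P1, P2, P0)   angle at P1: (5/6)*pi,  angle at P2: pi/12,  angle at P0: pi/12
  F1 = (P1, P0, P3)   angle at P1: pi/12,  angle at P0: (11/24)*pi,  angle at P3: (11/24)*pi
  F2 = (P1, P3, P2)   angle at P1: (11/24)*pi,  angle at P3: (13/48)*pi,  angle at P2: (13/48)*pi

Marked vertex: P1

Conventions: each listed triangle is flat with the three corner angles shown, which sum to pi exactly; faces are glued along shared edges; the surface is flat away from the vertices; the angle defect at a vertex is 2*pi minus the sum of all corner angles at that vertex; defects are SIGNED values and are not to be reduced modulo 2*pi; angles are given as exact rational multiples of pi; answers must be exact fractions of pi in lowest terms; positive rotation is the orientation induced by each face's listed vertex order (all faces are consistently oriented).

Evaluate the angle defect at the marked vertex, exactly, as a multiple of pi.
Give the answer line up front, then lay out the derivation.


Answer: defect(P1) = (5/8)*pi

Sum of corner angles at P1: (11/8)*pi
defect = 2*pi - (11/8)*pi


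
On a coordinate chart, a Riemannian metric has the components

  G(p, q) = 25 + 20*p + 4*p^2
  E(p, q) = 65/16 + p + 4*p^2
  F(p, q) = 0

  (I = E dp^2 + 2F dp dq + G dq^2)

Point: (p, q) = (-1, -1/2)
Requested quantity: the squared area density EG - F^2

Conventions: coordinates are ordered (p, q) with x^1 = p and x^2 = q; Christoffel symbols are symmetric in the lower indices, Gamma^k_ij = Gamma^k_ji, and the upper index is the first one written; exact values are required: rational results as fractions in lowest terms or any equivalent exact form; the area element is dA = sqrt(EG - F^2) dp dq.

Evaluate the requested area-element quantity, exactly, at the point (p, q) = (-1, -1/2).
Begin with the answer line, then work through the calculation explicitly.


Answer: EG - F^2 = 1017/16

E = 113/16, F = 0, G = 9; EG - F^2 = 1017/16


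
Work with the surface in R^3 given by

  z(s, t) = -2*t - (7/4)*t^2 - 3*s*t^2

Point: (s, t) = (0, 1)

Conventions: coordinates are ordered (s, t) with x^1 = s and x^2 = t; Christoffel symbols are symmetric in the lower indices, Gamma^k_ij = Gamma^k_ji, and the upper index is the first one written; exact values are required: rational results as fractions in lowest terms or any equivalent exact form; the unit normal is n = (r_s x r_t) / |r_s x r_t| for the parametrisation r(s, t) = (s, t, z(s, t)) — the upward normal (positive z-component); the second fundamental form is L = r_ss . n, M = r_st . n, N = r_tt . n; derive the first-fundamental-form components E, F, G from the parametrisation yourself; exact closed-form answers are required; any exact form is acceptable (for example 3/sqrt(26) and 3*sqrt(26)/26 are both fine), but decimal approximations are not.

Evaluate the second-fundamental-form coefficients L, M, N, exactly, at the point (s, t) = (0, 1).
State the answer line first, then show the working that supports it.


Answer: L = 0, M = -12*sqrt(161)/161, N = -sqrt(161)/23

z_s = -3, z_t = -11/2, z_ss = 0, z_st = -6, z_tt = -7/2
E = 10, F = 33/2, G = 125/4; answer radicand W^2 = 161/4
unnormalised second-form numerators: l = 0, m = -6, n = -7/2; L = l/sqrt(161/4), and similarly M = m/sqrt(W^2), N = n/sqrt(W^2)


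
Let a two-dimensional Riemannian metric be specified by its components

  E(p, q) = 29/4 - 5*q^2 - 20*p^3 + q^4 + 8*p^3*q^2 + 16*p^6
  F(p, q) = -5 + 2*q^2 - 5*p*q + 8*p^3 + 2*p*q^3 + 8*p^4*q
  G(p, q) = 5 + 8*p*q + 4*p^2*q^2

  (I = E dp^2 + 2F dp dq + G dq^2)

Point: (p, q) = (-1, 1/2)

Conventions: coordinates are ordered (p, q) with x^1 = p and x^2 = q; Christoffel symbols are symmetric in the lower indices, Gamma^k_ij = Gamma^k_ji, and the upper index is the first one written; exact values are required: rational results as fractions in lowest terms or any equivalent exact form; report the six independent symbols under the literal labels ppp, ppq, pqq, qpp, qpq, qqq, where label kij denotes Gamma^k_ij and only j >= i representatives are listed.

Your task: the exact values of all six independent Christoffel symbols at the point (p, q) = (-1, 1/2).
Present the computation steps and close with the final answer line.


E = 641/16, F = -25/4, G = 2 at the point
E_p = -150, E_q = -25/2, F_p = 23/4, F_q = 27/2, G_p = 2, G_q = -4
EG - F^2 = 657/16;  g^inv = (16/657) * [[2, 25/4], [25/4, 641/16]]
first-kind symbols [ij,l] = (1/2)(d_i g_jl + d_j g_il - d_l g_ij): [pp,p] = E_p/2 = -75, [pp,q] = F_p - E_q/2 = 12, [pq,p] = E_q/2 = -25/4, [pq,q] = G_p/2 = 1, [qq,p] = F_q - G_p/2 = 25/2, [qq,q] = G_q/2 = -2
Gamma^p_ij = (G*[ij,p] - F*[ij,q])/(EG - F^2), Gamma^q_ij = (E*[ij,q] - F*[ij,p])/(EG - F^2)

Answer: Gamma_ppp = -400/219, Gamma_ppq = -100/657, Gamma_pqq = 200/657, Gamma_qpp = 64/219, Gamma_qpq = 16/657, Gamma_qqq = -32/657


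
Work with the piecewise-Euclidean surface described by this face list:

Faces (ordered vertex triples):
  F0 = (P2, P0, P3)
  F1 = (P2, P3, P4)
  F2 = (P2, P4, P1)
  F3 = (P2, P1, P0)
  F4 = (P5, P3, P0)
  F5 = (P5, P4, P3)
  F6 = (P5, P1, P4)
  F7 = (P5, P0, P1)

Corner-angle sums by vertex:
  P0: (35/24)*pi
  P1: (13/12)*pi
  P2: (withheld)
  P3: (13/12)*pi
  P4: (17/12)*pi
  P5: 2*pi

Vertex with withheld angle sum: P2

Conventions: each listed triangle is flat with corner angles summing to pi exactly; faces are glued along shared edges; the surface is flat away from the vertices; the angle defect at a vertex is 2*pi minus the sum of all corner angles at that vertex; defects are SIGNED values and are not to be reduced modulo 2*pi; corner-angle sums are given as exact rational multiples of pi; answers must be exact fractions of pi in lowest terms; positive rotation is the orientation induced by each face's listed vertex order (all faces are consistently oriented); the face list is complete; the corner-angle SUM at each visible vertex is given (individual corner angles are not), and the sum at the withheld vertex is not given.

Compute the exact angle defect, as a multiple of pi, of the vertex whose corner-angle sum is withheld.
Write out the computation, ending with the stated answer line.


V = 6, E = 12, F = 8; chi = V - E + F = 2
Gauss-Bonnet: total defect = 2*pi*chi = 4*pi; visible defects sum to (71/24)*pi

Answer: defect(P2) = (25/24)*pi


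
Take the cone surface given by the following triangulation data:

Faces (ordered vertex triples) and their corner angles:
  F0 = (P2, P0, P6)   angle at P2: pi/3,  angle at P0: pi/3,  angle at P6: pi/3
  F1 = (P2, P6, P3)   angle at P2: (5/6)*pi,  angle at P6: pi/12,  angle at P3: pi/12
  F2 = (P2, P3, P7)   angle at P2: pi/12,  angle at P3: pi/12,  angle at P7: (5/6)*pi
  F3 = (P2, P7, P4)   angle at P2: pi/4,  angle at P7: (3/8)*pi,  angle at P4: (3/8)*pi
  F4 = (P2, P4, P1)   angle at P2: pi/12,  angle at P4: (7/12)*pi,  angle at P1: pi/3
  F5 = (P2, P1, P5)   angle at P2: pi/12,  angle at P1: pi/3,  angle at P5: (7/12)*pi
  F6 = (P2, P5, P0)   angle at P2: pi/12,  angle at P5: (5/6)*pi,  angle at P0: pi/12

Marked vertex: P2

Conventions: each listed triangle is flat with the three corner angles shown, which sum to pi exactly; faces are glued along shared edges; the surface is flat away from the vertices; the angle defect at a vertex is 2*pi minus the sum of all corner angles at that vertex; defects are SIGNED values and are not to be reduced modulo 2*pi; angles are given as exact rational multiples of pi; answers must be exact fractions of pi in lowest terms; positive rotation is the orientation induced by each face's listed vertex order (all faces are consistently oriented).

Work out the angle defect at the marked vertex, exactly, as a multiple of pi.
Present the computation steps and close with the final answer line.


Sum of corner angles at P2: (7/4)*pi
defect = 2*pi - (7/4)*pi

Answer: defect(P2) = pi/4


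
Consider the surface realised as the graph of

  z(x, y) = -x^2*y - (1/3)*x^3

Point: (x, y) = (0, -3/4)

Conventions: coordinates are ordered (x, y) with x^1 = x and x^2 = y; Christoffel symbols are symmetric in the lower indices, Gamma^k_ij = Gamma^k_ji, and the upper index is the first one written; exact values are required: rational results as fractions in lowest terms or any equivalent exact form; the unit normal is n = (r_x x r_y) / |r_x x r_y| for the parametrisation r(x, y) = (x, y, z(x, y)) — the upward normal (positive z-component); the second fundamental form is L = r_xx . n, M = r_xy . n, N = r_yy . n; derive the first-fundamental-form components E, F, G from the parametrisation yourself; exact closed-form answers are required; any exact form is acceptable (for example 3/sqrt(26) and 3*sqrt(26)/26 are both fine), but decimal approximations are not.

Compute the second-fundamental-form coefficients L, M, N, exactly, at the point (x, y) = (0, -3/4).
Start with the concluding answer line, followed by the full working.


Answer: L = 3/2, M = 0, N = 0

z_x = 0, z_y = 0, z_xx = 3/2, z_xy = 0, z_yy = 0
E = 1, F = 0, G = 1; answer radicand W^2 = 1
unnormalised second-form numerators: l = 3/2, m = 0, n = 0; L = l/sqrt(1), and similarly M = m/sqrt(W^2), N = n/sqrt(W^2)


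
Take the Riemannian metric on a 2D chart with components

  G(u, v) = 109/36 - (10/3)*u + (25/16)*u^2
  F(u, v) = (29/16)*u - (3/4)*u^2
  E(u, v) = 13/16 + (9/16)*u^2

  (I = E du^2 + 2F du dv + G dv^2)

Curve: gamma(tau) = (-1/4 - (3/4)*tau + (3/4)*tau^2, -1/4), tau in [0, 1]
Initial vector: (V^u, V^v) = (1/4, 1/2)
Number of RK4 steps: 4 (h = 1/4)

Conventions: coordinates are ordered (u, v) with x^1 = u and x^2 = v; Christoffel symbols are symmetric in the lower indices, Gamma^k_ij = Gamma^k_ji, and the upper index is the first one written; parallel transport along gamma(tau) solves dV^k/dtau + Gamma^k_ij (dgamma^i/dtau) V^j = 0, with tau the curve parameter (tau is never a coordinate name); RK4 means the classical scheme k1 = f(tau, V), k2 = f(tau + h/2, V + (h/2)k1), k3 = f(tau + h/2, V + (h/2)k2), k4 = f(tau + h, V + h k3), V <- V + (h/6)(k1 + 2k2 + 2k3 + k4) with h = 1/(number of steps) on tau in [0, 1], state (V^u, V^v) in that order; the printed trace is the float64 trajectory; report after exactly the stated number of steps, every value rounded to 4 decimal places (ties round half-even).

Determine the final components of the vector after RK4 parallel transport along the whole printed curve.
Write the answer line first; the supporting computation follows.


Answer: V^u = 0.2500, V^v = 0.5000

gamma'(tau) = (-3/4 + (3/2)*tau, 0); f(tau, V)^k = -Gamma^k_ij(gamma(tau)) gamma'^i(tau) V^j; h = 1/4; intermediate values shown to 6 dp
curve data and Christoffel symbols at the stage parameters:
  tau = 0.000000: gamma = (-0.250000, -0.250000), gamma' = (-0.750000, 0.000000); Gamma_uuu = 0.172925, Gamma_uuv = -0.331215, Gamma_uvv = 2.622406, Gamma_vuu = 0.574412, Gamma_vuv = -0.561513, Gamma_vvv = 0.331215
  tau = 0.125000: gamma = (-0.332031, -0.250000), gamma' = (-0.562500, 0.000000); Gamma_uuu = 0.235663, Gamma_uuv = -0.453610, Gamma_uvv = 2.854112, Gamma_vuu = 0.573942, Gamma_vuv = -0.579538, Gamma_vvv = 0.453610
  tau = 0.250000: gamma = (-0.390625, -0.250000), gamma' = (-0.375000, 0.000000); Gamma_uuu = 0.282669, Gamma_uuv = -0.546399, Gamma_uvv = 3.034967, Gamma_vuu = 0.575910, Gamma_vuv = -0.596812, Gamma_vvv = 0.546399
  tau = 0.375000: gamma = (-0.425781, -0.250000), gamma' = (-0.187500, 0.000000); Gamma_uuu = 0.311835, Gamma_uuv = -0.604453, Gamma_uvv = 3.150013, Gamma_vuu = 0.578022, Gamma_vuv = -0.608968, Gamma_vvv = 0.604453
  tau = 0.500000: gamma = (-0.437500, -0.250000), gamma' = (0.000000, 0.000000); Gamma_uuu = 0.321727, Gamma_uuv = -0.624226, Gamma_uvv = 3.189492, Gamma_vuu = 0.578882, Gamma_vuv = -0.613323, Gamma_vvv = 0.624226
  tau = 0.625000: gamma = (-0.425781, -0.250000), gamma' = (0.187500, 0.000000); Gamma_uuu = 0.311835, Gamma_uuv = -0.604453, Gamma_uvv = 3.150013, Gamma_vuu = 0.578022, Gamma_vuv = -0.608968, Gamma_vvv = 0.604453
  tau = 0.750000: gamma = (-0.390625, -0.250000), gamma' = (0.375000, 0.000000); Gamma_uuu = 0.282669, Gamma_uuv = -0.546399, Gamma_uvv = 3.034967, Gamma_vuu = 0.575910, Gamma_vuv = -0.596812, Gamma_vvv = 0.546399
  tau = 0.875000: gamma = (-0.332031, -0.250000), gamma' = (0.562500, 0.000000); Gamma_uuu = 0.235663, Gamma_uuv = -0.453610, Gamma_uvv = 2.854112, Gamma_vuu = 0.573942, Gamma_vuv = -0.579538, Gamma_vvv = 0.453610
  tau = 1.000000: gamma = (-0.250000, -0.250000), gamma' = (0.750000, 0.000000); Gamma_uuu = 0.172925, Gamma_uuv = -0.331215, Gamma_uvv = 2.622406, Gamma_vuu = 0.574412, Gamma_vuv = -0.561513, Gamma_vvv = 0.331215
step 0: V^u = 0.2500, V^v = 0.5000
step 1: k1 = (-0.091782, -0.102865), k2 = (-0.092678, -0.081797), k3 = (-0.093365, -0.082691), k4 = (-0.074188, -0.058325); V <- V + (h/6)(k1 + 2k2 + 2k3 + k4): V^u = 0.2276, V^v = 0.4796
step 2: k1 = (-0.074141, -0.058182), k2 = (-0.040764, -0.030268), k3 = (-0.040915, -0.030214), k4 = (0.000000, 0.000000); V <- V + (h/6)(k1 + 2k2 + 2k3 + k4): V^u = 0.2177, V^v = 0.4721
step 3: k1 = (0.000000, 0.000000), k2 = (0.040779, 0.030314), k3 = (0.040910, 0.030194), k4 = (0.074123, 0.058129); V <- V + (h/6)(k1 + 2k2 + 2k3 + k4): V^u = 0.2276, V^v = 0.4796
step 4: k1 = (0.074141, 0.058181), k2 = (0.092826, 0.082243), k3 = (0.093284, 0.082470), k4 = (0.091713, 0.102558); V <- V + (h/6)(k1 + 2k2 + 2k3 + k4): V^u = 0.2500, V^v = 0.5000


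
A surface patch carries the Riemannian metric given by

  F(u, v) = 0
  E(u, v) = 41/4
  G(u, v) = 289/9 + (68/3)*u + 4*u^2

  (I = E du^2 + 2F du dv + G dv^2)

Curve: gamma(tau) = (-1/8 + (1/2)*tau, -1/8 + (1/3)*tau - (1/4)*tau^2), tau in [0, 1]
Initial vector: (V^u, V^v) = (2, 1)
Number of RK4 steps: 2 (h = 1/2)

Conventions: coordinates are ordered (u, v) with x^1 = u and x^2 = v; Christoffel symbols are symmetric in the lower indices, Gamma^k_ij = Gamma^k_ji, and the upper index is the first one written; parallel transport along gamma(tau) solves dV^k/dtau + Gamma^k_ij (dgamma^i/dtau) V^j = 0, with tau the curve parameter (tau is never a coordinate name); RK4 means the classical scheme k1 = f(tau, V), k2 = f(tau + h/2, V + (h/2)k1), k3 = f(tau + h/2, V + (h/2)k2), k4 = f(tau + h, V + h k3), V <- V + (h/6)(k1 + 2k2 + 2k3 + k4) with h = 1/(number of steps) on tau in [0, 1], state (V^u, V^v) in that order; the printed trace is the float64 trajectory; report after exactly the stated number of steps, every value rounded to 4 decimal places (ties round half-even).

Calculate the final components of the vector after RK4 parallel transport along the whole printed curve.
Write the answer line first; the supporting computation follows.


Answer: V^u = 2.0853, V^v = 0.7911

gamma'(tau) = (1/2, 1/3 - (1/2)*tau); f(tau, V)^k = -Gamma^k_ij(gamma(tau)) gamma'^i(tau) V^j; h = 1/2; intermediate values shown to 6 dp
curve data and Christoffel symbols at the stage parameters:
  tau = 0.000000: gamma = (-0.125000, -0.125000), gamma' = (0.500000, 0.333333); Gamma_uuu = 0.000000, Gamma_uuv = 0.000000, Gamma_uvv = -1.056911, Gamma_vuu = 0.000000, Gamma_vuv = 0.369231, Gamma_vvv = 0.000000
  tau = 0.250000: gamma = (0.000000, -0.057292), gamma' = (0.500000, 0.208333); Gamma_uuu = 0.000000, Gamma_uuv = 0.000000, Gamma_uvv = -1.105691, Gamma_vuu = 0.000000, Gamma_vuv = 0.352941, Gamma_vvv = 0.000000
  tau = 0.500000: gamma = (0.125000, -0.020833), gamma' = (0.500000, 0.083333); Gamma_uuu = 0.000000, Gamma_uuv = 0.000000, Gamma_uvv = -1.154472, Gamma_vuu = 0.000000, Gamma_vuv = 0.338028, Gamma_vvv = 0.000000
  tau = 0.750000: gamma = (0.250000, -0.015625), gamma' = (0.500000, -0.041667); Gamma_uuu = 0.000000, Gamma_uuv = 0.000000, Gamma_uvv = -1.203252, Gamma_vuu = 0.000000, Gamma_vuv = 0.324324, Gamma_vvv = 0.000000
  tau = 1.000000: gamma = (0.375000, -0.041667), gamma' = (0.500000, -0.166667); Gamma_uuu = 0.000000, Gamma_uuv = 0.000000, Gamma_uvv = -1.252033, Gamma_vuu = 0.000000, Gamma_vuv = 0.311688, Gamma_vvv = 0.000000
step 0: V^u = 2.0000, V^v = 1.0000
step 1: k1 = (0.352304, -0.430769), k2 = (0.205545, -0.311001), k3 = (0.212442, -0.313587), k4 = (0.081121, -0.201844); V <- V + (h/6)(k1 + 2k2 + 2k3 + k4): V^u = 2.1058, V^v = 0.8432
step 2: k1 = (0.081119, -0.201828), k2 = (-0.039744, -0.099820), k3 = (-0.041022, -0.104364), k4 = (-0.165060, -0.014947); V <- V + (h/6)(k1 + 2k2 + 2k3 + k4): V^u = 2.0853, V^v = 0.7911


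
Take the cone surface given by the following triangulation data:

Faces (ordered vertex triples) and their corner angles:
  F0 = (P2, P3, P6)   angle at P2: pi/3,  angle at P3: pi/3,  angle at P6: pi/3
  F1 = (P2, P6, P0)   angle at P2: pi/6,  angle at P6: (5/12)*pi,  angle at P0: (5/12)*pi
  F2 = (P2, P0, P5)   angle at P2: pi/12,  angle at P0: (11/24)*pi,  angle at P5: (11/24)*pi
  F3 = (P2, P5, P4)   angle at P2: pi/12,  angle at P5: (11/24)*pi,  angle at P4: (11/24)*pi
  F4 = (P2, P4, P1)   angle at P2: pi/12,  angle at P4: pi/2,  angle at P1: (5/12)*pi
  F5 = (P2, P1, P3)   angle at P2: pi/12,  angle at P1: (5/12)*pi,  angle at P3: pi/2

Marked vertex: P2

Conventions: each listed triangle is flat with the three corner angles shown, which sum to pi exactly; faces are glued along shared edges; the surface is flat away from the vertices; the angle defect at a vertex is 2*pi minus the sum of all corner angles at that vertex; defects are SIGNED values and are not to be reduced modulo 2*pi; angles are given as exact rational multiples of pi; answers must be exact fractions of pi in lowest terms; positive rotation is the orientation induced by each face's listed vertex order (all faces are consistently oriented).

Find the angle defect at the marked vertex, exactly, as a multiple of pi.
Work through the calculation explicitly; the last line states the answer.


Sum of corner angles at P2: (5/6)*pi
defect = 2*pi - (5/6)*pi

Answer: defect(P2) = (7/6)*pi


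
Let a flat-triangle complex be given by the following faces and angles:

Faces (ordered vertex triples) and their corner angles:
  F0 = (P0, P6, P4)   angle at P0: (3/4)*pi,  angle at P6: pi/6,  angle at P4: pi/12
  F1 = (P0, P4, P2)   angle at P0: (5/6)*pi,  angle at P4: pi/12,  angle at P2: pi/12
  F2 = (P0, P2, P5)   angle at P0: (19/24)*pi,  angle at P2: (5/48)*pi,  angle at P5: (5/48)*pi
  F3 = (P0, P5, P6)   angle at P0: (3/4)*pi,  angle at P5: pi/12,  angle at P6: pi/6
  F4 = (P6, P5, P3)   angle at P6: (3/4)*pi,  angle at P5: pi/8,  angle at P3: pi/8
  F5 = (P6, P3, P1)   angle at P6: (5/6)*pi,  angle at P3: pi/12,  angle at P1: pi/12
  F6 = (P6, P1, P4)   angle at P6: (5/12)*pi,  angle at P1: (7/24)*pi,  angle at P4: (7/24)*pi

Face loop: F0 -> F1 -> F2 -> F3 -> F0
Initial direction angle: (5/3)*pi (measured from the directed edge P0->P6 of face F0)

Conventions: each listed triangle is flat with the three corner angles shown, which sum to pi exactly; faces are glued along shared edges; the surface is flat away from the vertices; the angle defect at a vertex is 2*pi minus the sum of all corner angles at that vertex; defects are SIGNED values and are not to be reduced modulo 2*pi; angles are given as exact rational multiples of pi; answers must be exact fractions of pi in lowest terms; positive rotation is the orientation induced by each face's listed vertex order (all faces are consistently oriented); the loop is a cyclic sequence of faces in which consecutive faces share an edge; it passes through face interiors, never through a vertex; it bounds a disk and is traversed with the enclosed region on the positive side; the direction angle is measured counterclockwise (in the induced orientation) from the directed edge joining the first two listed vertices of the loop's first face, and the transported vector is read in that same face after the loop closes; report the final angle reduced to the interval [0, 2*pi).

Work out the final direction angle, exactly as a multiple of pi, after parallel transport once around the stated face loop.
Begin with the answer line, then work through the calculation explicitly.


Answer: final direction angle = (13/24)*pi

enclosed vertex P0: corner angles sum to (25/8)*pi, defect = 2*pi - (25/8)*pi = (-9/8)*pi
holonomy = initial angle + sum of enclosed defects (mod 2*pi), positive in the induced orientation
final angle = (5/3)*pi - (9/8)*pi = (13/24)*pi (mod 2*pi)


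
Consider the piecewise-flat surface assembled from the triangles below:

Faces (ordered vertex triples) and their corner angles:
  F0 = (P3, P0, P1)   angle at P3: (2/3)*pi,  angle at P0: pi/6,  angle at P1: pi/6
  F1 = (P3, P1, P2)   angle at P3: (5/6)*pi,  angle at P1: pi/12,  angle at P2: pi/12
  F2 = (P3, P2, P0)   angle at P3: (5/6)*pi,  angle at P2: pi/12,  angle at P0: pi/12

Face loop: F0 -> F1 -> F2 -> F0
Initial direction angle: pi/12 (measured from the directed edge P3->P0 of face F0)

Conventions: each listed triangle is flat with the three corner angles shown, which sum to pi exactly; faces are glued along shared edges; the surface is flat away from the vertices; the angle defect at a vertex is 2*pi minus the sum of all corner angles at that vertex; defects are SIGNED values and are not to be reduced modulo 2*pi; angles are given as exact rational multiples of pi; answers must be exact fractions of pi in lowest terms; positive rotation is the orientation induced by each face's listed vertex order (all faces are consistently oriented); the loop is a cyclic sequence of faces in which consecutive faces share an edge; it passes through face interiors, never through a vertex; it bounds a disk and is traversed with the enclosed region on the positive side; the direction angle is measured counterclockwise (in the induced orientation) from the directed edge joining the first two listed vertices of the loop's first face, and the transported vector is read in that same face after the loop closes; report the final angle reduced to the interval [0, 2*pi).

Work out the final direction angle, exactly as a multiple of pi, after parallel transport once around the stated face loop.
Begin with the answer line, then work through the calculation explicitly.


Answer: final direction angle = (7/4)*pi

enclosed vertex P3: corner angles sum to (7/3)*pi, defect = 2*pi - (7/3)*pi = -pi/3
adding the enclosed defects to the starting angle (mod 2*pi, induced orientation) gives the holonomy
final angle = pi/12 - pi/3 = (7/4)*pi (mod 2*pi)
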